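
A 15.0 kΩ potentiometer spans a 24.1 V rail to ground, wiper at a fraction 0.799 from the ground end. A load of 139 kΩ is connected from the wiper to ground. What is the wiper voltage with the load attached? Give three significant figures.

The wiper splits the pot into (1−α)R = 3.015 kΩ above and αR = 11.98 kΩ below.
Lower section ‖ load = 11.03 kΩ.
V_wiper = 24.1 × 11.03/(3.015 + 11.03) = 18.9 V.

V ≈ 18.9 V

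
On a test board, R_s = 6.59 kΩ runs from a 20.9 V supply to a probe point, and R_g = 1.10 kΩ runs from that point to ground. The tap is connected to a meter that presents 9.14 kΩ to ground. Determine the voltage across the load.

The load sits in parallel with R_g: R_g‖R_L = (1.10 × 9.14) / (1.10 + 9.14) = 0.9818 kΩ.
V_out = 20.9 × 0.9818 / (6.59 + 0.9818) = 20.9 × 0.9818/7.572 = 2.71 V.

V_out ≈ 2.71 V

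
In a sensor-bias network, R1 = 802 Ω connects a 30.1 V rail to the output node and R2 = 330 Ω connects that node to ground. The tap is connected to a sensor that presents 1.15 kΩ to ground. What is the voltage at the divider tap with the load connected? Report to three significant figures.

V_out ≈ 7.29 V

The load sits in parallel with R2: R2‖R_L = (330 × 1150) / (330 + 1150) = 256.4 Ω.
V_out = 30.1 × 256.4 / (802 + 256.4) = 30.1 × 256.4/1058 = 7.29 V.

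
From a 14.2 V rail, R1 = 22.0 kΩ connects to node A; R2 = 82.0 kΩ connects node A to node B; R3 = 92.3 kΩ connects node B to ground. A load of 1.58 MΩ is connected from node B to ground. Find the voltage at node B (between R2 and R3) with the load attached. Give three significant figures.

V ≈ 6.48 V

At node B, R3 is in parallel with the load: R3‖R_L = 87.21 kΩ.
Below node A the resistance is R2 + (R3‖R_L) = 169.2 kΩ, so V_A = 14.2 × 169.2/191.2 = 12.57 V.
Then V_B = V_A × (R3‖R_L)/(R2 + R3‖R_L) = 12.57 × 87.21/169.2 = 6.48 V.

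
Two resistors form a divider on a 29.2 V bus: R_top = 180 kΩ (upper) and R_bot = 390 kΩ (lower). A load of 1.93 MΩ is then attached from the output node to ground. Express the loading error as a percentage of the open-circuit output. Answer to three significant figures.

The divider's output (Thévenin) resistance is R_top‖R_bot = 123.2 kΩ.
Fractional drop under load = R_th/(R_th + R_L) = 123.2 / (123.2 + 1930) = 0.05998.
So the output falls by 6.00 %.

6.00 %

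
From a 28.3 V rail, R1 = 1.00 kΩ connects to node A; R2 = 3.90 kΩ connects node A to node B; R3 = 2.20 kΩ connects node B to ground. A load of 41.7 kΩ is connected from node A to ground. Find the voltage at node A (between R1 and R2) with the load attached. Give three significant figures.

Below node A the series string R2+R3 = 6.100 kΩ sits in parallel with the 41.7 kΩ load: 5.322 kΩ.
V_A = 28.3 × 5.322/(1.00 + 5.322) = 23.8 V.

V ≈ 23.8 V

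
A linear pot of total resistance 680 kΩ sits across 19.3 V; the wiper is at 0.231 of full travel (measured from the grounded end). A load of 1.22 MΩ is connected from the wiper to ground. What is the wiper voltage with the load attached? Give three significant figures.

The wiper splits the pot into (1−α)R = 522.9 kΩ above and αR = 157.1 kΩ below.
Lower section ‖ load = 139.2 kΩ.
V_wiper = 19.3 × 139.2/(522.9 + 139.2) = 4.06 V.

V ≈ 4.06 V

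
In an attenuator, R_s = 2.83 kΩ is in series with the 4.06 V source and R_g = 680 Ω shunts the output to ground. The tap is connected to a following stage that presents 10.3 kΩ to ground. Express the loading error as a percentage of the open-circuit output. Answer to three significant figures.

The divider's output (Thévenin) resistance is R_s‖R_g = 548.3 Ω.
Fractional drop under load = R_th/(R_th + R_L) = 548.3 / (548.3 + 10300) = 0.05054.
So the output falls by 5.05 %.

5.05 %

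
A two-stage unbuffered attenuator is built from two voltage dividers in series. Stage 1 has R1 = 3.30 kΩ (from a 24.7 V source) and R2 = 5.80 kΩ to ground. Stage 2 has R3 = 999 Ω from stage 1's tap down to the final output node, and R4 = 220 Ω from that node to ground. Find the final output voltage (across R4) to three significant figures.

V_out ≈ 1.04 V

Stage 2 presents R3+R4 = 1219 Ω as a load on stage 1's tap.
Stage 1's lower leg becomes R2‖(R3+R4) = 1007 Ω, so V_mid = 24.7 × 1007/4307 = 5.776 V.
Stage 2 is itself unloaded: V_out = V_mid × R4/(R3+R4) = 5.776 × 220/1219 = 1.04 V.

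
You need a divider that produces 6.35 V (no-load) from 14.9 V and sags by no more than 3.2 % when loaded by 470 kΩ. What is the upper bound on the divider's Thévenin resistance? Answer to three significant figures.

R_th ≤ 15.5 kΩ

Loading drop = R_th/(R_th + R_L) ≤ 0.0320, so R_th ≤ R_L · ε/(1−ε) = 470 kΩ × 0.0320/0.9680 = 15.5 kΩ.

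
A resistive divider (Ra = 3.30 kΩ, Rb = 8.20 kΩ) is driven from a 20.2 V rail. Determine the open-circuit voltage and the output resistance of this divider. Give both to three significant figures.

V_th = 14.4 V, R_th = 2.35 kΩ

V_th is the open-circuit tap voltage: 20.2 × 8.20/(3.30 + 8.20) = 14.4 V.
With the supply zeroed, Ra and Rb appear in parallel from the tap: R_th = Ra‖Rb = (3.30 × 8.20)/11.50 = 2.35 kΩ.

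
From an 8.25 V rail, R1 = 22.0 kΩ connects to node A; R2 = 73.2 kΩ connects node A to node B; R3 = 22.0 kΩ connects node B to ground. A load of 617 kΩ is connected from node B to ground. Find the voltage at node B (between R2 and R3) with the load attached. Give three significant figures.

At node B, R3 is in parallel with the load: R3‖R_L = 21.24 kΩ.
Below node A the resistance is R2 + (R3‖R_L) = 94.44 kΩ, so V_A = 8.25 × 94.44/116.4 = 6.691 V.
Then V_B = V_A × (R3‖R_L)/(R2 + R3‖R_L) = 6.691 × 21.24/94.44 = 1.51 V.

V ≈ 1.51 V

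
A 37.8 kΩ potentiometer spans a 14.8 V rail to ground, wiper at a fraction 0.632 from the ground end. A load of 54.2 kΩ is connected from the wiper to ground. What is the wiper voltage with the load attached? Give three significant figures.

V ≈ 8.05 V

The wiper splits the pot into (1−α)R = 13.91 kΩ above and αR = 23.89 kΩ below.
Lower section ‖ load = 16.58 kΩ.
V_wiper = 14.8 × 16.58/(13.91 + 16.58) = 8.05 V.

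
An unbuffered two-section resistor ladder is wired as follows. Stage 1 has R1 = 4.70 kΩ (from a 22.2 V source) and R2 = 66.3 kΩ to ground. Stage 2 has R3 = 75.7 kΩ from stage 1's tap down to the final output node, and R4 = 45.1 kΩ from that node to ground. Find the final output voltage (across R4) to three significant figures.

Stage 2 presents R3+R4 = 120.8 kΩ as a load on stage 1's tap.
Stage 1's lower leg becomes R2‖(R3+R4) = 42.81 kΩ, so V_mid = 22.2 × 42.81/47.51 = 20.00 V.
Stage 2 is itself unloaded: V_out = V_mid × R4/(R3+R4) = 20.00 × 45.1/120.8 = 7.47 V.

V_out ≈ 7.47 V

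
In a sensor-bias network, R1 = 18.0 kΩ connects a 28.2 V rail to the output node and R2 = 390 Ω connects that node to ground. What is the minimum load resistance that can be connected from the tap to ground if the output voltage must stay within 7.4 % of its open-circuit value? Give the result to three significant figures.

Output resistance R_th = R1‖R2 = (18000 × 390)/18390 = 381.7 Ω.
The fractional drop is R_th/(R_th + R_L); requiring this ≤ 0.0740 gives R_L ≥ R_th(1/0.0740 − 1) = 381.7 × 12.51 = 4.78 kΩ.

R_L(min) ≈ 4.78 kΩ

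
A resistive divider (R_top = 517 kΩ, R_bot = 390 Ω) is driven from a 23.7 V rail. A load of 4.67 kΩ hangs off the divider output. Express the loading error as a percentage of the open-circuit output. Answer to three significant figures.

7.70 %

The divider's output (Thévenin) resistance is R_top‖R_bot = 389.7 Ω.
Fractional drop under load = R_th/(R_th + R_L) = 389.7 / (389.7 + 4670) = 0.07702.
So the output falls by 7.70 %.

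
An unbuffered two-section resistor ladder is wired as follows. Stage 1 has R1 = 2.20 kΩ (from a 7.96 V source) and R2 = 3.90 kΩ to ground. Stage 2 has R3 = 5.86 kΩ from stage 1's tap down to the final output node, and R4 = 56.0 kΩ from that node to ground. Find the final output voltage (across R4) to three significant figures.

Stage 2 presents R3+R4 = 61.86 kΩ as a load on stage 1's tap.
Stage 1's lower leg becomes R2‖(R3+R4) = 3.669 kΩ, so V_mid = 7.96 × 3.669/5.869 = 4.976 V.
Stage 2 is itself unloaded: V_out = V_mid × R4/(R3+R4) = 4.976 × 56.0/61.86 = 4.50 V.

V_out ≈ 4.50 V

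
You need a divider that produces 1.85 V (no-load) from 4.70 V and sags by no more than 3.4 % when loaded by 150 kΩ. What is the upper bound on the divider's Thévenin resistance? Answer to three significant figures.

R_th ≤ 5.28 kΩ

Loading drop = R_th/(R_th + R_L) ≤ 0.0340, so R_th ≤ R_L · ε/(1−ε) = 150 kΩ × 0.0340/0.9660 = 5.28 kΩ.
(Any R1, R2 with R2/(R1+R2) = 0.394 and R1‖R2 ≤ 5.28 kΩ will meet the spec.)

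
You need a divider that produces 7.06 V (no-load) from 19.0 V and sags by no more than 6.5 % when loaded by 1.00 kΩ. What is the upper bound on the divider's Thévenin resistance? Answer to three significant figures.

R_th ≤ 69.5 Ω

Loading drop = R_th/(R_th + R_L) ≤ 0.0650, so R_th ≤ R_L · ε/(1−ε) = 1.00 kΩ × 0.0650/0.9350 = 69.5 Ω.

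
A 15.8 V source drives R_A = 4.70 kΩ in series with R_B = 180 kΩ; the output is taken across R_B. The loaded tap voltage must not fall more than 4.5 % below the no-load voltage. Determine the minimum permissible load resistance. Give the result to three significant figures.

Output resistance R_th = R_A‖R_B = (4.70 × 180)/184.7 = 4.580 kΩ.
The fractional drop is R_th/(R_th + R_L); requiring this ≤ 0.0450 gives R_L ≥ R_th(1/0.0450 − 1) = 4.580 × 21.22 = 97.2 kΩ.

R_L(min) ≈ 97.2 kΩ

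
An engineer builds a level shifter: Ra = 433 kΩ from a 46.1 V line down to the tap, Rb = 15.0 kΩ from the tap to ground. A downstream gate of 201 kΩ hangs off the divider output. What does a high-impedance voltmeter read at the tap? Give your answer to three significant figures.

The load sits in parallel with Rb: Rb‖R_L = (15.0 × 201) / (15.0 + 201) = 13.96 kΩ.
V_out = 46.1 × 13.96 / (433 + 13.96) = 46.1 × 13.96/447.0 = 1.44 V.

V_out ≈ 1.44 V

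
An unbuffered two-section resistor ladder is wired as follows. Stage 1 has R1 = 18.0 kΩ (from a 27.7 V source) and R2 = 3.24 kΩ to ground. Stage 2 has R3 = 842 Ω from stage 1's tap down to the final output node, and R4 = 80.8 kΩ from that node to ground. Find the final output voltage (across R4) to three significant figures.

Stage 2 presents R3+R4 = 81640 Ω as a load on stage 1's tap.
Stage 1's lower leg becomes R2‖(R3+R4) = 3116 Ω, so V_mid = 27.7 × 3116/21120 = 4.088 V.
Stage 2 is itself unloaded: V_out = V_mid × R4/(R3+R4) = 4.088 × 80800/81640 = 4.05 V.

V_out ≈ 4.05 V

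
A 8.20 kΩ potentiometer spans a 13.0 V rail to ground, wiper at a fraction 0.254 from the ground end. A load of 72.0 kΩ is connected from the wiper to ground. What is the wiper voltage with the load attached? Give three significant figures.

V ≈ 3.23 V

The wiper splits the pot into (1−α)R = 6.117 kΩ above and αR = 2.083 kΩ below.
Lower section ‖ load = 2.024 kΩ.
V_wiper = 13.0 × 2.024/(6.117 + 2.024) = 3.23 V.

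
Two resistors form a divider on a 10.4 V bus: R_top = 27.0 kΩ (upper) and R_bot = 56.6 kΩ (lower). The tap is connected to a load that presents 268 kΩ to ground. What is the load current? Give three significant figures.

R_bot‖R_L = 46.73 kΩ; V_out = 10.4 × 46.73/73.73 = 6.592 V.
I_L = V_out / R_L = 6.592 / 268 kΩ = 0.0246 mA.

I_L ≈ 0.0246 mA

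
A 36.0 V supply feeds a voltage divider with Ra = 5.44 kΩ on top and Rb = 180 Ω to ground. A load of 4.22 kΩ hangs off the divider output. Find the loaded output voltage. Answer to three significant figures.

V_out ≈ 1.11 V

The load sits in parallel with Rb: Rb‖R_L = (180 × 4220) / (180 + 4220) = 172.6 Ω.
V_out = 36.0 × 172.6 / (5440 + 172.6) = 36.0 × 172.6/5613 = 1.11 V.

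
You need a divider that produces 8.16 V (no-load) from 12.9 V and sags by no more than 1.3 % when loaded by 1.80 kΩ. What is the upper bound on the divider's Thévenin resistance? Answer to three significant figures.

R_th ≤ 23.7 Ω

Loading drop = R_th/(R_th + R_L) ≤ 0.0130, so R_th ≤ R_L · ε/(1−ε) = 1.80 kΩ × 0.0130/0.9870 = 23.7 Ω.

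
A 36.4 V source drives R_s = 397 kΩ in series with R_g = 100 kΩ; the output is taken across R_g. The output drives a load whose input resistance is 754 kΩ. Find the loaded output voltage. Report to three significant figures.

The load sits in parallel with R_g: R_g‖R_L = (100 × 754) / (100 + 754) = 88.29 kΩ.
V_out = 36.4 × 88.29 / (397 + 88.29) = 36.4 × 88.29/485.3 = 6.62 V.

V_out ≈ 6.62 V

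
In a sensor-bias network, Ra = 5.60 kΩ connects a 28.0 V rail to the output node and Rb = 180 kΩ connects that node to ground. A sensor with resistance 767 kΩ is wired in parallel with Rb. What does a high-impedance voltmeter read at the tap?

The load sits in parallel with Rb: Rb‖R_L = (180 × 767) / (180 + 767) = 145.8 kΩ.
V_out = 28.0 × 145.8 / (5.60 + 145.8) = 28.0 × 145.8/151.4 = 27.0 V.
(Unloaded it would have been 27.2 V.)

V_out ≈ 27.0 V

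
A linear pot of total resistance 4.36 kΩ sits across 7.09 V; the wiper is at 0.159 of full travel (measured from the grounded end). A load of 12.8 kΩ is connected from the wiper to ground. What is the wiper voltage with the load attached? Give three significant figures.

V ≈ 1.08 V

The wiper splits the pot into (1−α)R = 3667 Ω above and αR = 693.2 Ω below.
Lower section ‖ load = 657.6 Ω.
V_wiper = 7.09 × 657.6/(3667 + 657.6) = 1.08 V.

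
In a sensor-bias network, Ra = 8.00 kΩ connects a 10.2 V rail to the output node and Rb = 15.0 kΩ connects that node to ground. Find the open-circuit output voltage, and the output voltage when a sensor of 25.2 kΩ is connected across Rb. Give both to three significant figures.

Open-circuit: V = 10.2 × 15.0/(8.00 + 15.0) = 6.65 V.
With the load, Rb becomes Rb‖R_L = 9.403 kΩ, so V = 10.2 × 9.403/17.40 = 5.51 V.

Unloaded: 6.65 V; loaded: 5.51 V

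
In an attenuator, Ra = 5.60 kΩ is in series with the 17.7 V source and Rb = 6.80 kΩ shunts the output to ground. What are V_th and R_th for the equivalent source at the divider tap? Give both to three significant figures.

V_th = 9.71 V, R_th = 3.07 kΩ

V_th is the open-circuit tap voltage: 17.7 × 6.80/(5.60 + 6.80) = 9.71 V.
With the supply zeroed, Ra and Rb appear in parallel from the tap: R_th = Ra‖Rb = (5.60 × 6.80)/12.40 = 3.07 kΩ.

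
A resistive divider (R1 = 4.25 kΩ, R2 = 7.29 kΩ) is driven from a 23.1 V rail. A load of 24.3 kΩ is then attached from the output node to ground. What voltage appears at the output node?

V_out ≈ 13.1 V

The load sits in parallel with R2: R2‖R_L = (7.29 × 24.3) / (7.29 + 24.3) = 5.608 kΩ.
V_out = 23.1 × 5.608 / (4.25 + 5.608) = 23.1 × 5.608/9.858 = 13.1 V.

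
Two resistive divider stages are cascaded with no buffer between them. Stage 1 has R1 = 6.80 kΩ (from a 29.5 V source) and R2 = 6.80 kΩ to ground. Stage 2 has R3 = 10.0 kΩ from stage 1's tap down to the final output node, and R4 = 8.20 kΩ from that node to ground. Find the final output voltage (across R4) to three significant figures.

V_out ≈ 5.60 V

Stage 2 presents R3+R4 = 18.20 kΩ as a load on stage 1's tap.
Stage 1's lower leg becomes R2‖(R3+R4) = 4.950 kΩ, so V_mid = 29.5 × 4.950/11.75 = 12.43 V.
Stage 2 is itself unloaded: V_out = V_mid × R4/(R3+R4) = 12.43 × 8.20/18.20 = 5.60 V.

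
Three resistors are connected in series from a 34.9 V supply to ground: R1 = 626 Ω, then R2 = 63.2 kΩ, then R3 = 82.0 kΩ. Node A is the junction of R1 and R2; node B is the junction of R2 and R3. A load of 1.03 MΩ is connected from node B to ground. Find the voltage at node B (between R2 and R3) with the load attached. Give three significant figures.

V ≈ 19.0 V

At node B, R3 is in parallel with the load: R3‖R_L = 75950 Ω.
Below node A the resistance is R2 + (R3‖R_L) = 139200 Ω, so V_A = 34.9 × 139200/139800 = 34.74 V.
Then V_B = V_A × (R3‖R_L)/(R2 + R3‖R_L) = 34.74 × 75950/139200 = 19.0 V.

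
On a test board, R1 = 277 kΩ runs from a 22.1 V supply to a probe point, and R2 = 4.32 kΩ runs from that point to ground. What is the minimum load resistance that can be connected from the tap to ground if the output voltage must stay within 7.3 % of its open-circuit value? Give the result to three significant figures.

Output resistance R_th = R1‖R2 = (277 × 4.32)/281.3 = 4.254 kΩ.
The fractional drop is R_th/(R_th + R_L); requiring this ≤ 0.0730 gives R_L ≥ R_th(1/0.0730 − 1) = 4.254 × 12.70 = 54.0 kΩ.

R_L(min) ≈ 54.0 kΩ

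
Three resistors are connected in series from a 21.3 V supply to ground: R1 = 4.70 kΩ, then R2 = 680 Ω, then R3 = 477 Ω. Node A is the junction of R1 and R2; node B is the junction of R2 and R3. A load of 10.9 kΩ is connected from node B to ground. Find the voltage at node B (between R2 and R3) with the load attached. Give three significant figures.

V ≈ 1.67 V

At node B, R3 is in parallel with the load: R3‖R_L = 457.0 Ω.
Below node A the resistance is R2 + (R3‖R_L) = 1137 Ω, so V_A = 21.3 × 1137/5837 = 4.149 V.
Then V_B = V_A × (R3‖R_L)/(R2 + R3‖R_L) = 4.149 × 457.0/1137 = 1.67 V.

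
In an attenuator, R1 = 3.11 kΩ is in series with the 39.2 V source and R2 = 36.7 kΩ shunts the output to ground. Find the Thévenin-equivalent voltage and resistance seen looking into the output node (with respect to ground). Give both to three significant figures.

V_th is the open-circuit tap voltage: 39.2 × 36.7/(3.11 + 36.7) = 36.1 V.
With the supply zeroed, R1 and R2 appear in parallel from the tap: R_th = R1‖R2 = (3.11 × 36.7)/39.81 = 2.87 kΩ.

V_th = 36.1 V, R_th = 2.87 kΩ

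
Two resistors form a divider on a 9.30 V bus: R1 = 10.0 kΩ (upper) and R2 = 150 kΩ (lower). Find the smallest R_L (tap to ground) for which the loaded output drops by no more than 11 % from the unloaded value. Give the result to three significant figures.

R_L(min) ≈ 75.9 kΩ

Output resistance R_th = R1‖R2 = (10.0 × 150)/160.0 = 9.375 kΩ.
The fractional drop is R_th/(R_th + R_L); requiring this ≤ 0.110 gives R_L ≥ R_th(1/0.110 − 1) = 9.375 × 8.091 = 75.9 kΩ.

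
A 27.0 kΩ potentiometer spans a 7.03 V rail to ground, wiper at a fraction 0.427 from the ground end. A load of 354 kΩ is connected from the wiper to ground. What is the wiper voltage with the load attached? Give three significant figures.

The wiper splits the pot into (1−α)R = 15.47 kΩ above and αR = 11.53 kΩ below.
Lower section ‖ load = 11.17 kΩ.
V_wiper = 7.03 × 11.17/(15.47 + 11.17) = 2.95 V.

V ≈ 2.95 V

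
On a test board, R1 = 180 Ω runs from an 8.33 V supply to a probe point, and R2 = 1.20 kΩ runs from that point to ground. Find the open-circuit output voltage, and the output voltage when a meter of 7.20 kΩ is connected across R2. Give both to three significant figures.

Unloaded: 7.24 V; loaded: 7.09 V

Open-circuit: V = 8.33 × 1200/(180 + 1200) = 7.24 V.
With the load, R2 becomes R2‖R_L = 1029 Ω, so V = 8.33 × 1029/1209 = 7.09 V.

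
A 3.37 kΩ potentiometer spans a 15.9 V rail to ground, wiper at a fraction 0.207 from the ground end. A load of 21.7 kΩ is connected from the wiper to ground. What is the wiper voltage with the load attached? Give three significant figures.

The wiper splits the pot into (1−α)R = 2672 Ω above and αR = 697.6 Ω below.
Lower section ‖ load = 675.9 Ω.
V_wiper = 15.9 × 675.9/(2672 + 675.9) = 3.21 V.

V ≈ 3.21 V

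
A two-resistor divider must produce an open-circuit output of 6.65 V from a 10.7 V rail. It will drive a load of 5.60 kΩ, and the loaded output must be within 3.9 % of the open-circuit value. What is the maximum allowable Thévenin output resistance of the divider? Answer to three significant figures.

R_th ≤ 227 Ω

Loading drop = R_th/(R_th + R_L) ≤ 0.0390, so R_th ≤ R_L · ε/(1−ε) = 5.60 kΩ × 0.0390/0.9610 = 227 Ω.
(Any R1, R2 with R2/(R1+R2) = 0.621 and R1‖R2 ≤ 227 Ω will meet the spec.)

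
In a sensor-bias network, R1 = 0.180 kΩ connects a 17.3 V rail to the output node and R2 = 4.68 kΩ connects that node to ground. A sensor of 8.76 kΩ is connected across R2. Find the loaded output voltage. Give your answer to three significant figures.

V_out ≈ 16.3 V

The load sits in parallel with R2: R2‖R_L = (4680 × 8760) / (4680 + 8760) = 3050 Ω.
V_out = 17.3 × 3050 / (180 + 3050) = 17.3 × 3050/3230 = 16.3 V.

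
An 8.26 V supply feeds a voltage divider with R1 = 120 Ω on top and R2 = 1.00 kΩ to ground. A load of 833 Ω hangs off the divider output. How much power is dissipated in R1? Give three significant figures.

Total resistance from the source is R1 + (R2‖R_L) = 574.4 Ω, so I = 8.26/574.4 Ω = 14.38 mA.
P = I²·R1 = (14.38 mA)² × 120 Ω = 24.8 mW.

P ≈ 24.8 mW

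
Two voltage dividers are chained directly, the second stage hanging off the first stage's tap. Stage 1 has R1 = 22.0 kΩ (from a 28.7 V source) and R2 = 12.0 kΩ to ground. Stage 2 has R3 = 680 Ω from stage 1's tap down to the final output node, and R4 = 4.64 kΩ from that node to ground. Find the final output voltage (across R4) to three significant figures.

Stage 2 presents R3+R4 = 5320 Ω as a load on stage 1's tap.
Stage 1's lower leg becomes R2‖(R3+R4) = 3686 Ω, so V_mid = 28.7 × 3686/25690 = 4.118 V.
Stage 2 is itself unloaded: V_out = V_mid × R4/(R3+R4) = 4.118 × 4640/5320 = 3.59 V.

V_out ≈ 3.59 V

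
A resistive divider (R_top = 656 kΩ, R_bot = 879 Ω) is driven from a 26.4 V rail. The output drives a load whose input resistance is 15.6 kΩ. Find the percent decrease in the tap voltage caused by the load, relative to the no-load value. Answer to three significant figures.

The divider's output (Thévenin) resistance is R_top‖R_bot = 877.8 Ω.
Fractional drop under load = R_th/(R_th + R_L) = 877.8 / (877.8 + 15600) = 0.05327.
So the output falls by 5.33 %.

5.33 %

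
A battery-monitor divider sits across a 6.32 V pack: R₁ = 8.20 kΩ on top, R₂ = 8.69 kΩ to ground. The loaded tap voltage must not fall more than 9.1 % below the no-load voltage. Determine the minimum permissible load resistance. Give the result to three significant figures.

R_L(min) ≈ 42.1 kΩ

Output resistance R_th = R₁‖R₂ = (8.20 × 8.69)/16.89 = 4.219 kΩ.
The fractional drop is R_th/(R_th + R_L); requiring this ≤ 0.0910 gives R_L ≥ R_th(1/0.0910 − 1) = 4.219 × 9.989 = 42.1 kΩ.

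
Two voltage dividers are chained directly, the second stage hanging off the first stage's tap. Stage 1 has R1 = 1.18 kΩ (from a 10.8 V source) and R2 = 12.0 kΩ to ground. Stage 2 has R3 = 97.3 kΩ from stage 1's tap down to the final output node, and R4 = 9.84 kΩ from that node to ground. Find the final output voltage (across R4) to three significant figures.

V_out ≈ 0.894 V

Stage 2 presents R3+R4 = 107.1 kΩ as a load on stage 1's tap.
Stage 1's lower leg becomes R2‖(R3+R4) = 10.79 kΩ, so V_mid = 10.8 × 10.79/11.97 = 9.735 V.
Stage 2 is itself unloaded: V_out = V_mid × R4/(R3+R4) = 9.735 × 9.84/107.1 = 0.894 V.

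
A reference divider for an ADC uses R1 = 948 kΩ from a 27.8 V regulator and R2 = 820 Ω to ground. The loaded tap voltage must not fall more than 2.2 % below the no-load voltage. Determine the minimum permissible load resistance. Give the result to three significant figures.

R_L(min) ≈ 36.4 kΩ

Output resistance R_th = R1‖R2 = (948000 × 820)/948800 = 819.3 Ω.
The fractional drop is R_th/(R_th + R_L); requiring this ≤ 0.0220 gives R_L ≥ R_th(1/0.0220 − 1) = 819.3 × 44.45 = 36.4 kΩ.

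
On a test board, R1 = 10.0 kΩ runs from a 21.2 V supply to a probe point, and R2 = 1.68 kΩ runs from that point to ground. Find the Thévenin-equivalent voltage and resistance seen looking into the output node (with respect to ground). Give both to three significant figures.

V_th = 3.05 V, R_th = 1.44 kΩ

V_th is the open-circuit tap voltage: 21.2 × 1.68/(10.0 + 1.68) = 3.05 V.
With the supply zeroed, R1 and R2 appear in parallel from the tap: R_th = R1‖R2 = (10.0 × 1.68)/11.68 = 1.44 kΩ.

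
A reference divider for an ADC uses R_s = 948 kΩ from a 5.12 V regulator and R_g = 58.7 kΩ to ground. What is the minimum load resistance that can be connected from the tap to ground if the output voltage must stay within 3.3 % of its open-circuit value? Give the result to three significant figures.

Output resistance R_th = R_s‖R_g = (948 × 58.7)/1007 = 55.28 kΩ.
The fractional drop is R_th/(R_th + R_L); requiring this ≤ 0.0330 gives R_L ≥ R_th(1/0.0330 − 1) = 55.28 × 29.30 = 1.62 MΩ.

R_L(min) ≈ 1.62 MΩ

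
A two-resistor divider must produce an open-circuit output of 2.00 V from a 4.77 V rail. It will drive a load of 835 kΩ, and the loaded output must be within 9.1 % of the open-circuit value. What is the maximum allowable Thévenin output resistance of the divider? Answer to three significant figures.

Loading drop = R_th/(R_th + R_L) ≤ 0.0910, so R_th ≤ R_L · ε/(1−ε) = 835 kΩ × 0.0910/0.9090 = 83.6 kΩ.
(Any R1, R2 with R2/(R1+R2) = 0.419 and R1‖R2 ≤ 83.6 kΩ will meet the spec.)

R_th ≤ 83.6 kΩ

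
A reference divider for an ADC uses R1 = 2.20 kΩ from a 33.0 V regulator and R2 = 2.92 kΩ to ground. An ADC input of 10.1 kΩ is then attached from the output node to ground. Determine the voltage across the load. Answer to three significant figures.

The load sits in parallel with R2: R2‖R_L = (2.92 × 10.1) / (2.92 + 10.1) = 2.265 kΩ.
V_out = 33.0 × 2.265 / (2.20 + 2.265) = 33.0 × 2.265/4.465 = 16.7 V.
(Unloaded it would have been 18.8 V.)

V_out ≈ 16.7 V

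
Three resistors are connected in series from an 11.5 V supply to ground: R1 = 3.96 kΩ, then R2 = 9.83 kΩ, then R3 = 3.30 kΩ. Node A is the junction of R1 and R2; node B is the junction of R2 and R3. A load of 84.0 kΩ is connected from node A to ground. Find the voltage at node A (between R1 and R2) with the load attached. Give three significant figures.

V ≈ 8.53 V

Below node A the series string R2+R3 = 13.13 kΩ sits in parallel with the 84.0 kΩ load: 11.36 kΩ.
V_A = 11.5 × 11.36/(3.96 + 11.36) = 8.53 V.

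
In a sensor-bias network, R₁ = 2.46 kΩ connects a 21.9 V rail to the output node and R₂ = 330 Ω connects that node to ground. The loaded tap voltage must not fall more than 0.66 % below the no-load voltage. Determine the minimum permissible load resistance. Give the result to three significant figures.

Output resistance R_th = R₁‖R₂ = (2460 × 330)/2790 = 291.0 Ω.
The fractional drop is R_th/(R_th + R_L); requiring this ≤ 0.00660 gives R_L ≥ R_th(1/0.00660 − 1) = 291.0 × 150.5 = 43.8 kΩ.

R_L(min) ≈ 43.8 kΩ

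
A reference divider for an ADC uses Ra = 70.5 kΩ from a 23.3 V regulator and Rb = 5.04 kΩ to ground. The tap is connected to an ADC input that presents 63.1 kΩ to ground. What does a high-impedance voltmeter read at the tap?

V_out ≈ 1.45 V

The load sits in parallel with Rb: Rb‖R_L = (5.04 × 63.1) / (5.04 + 63.1) = 4.667 kΩ.
V_out = 23.3 × 4.667 / (70.5 + 4.667) = 23.3 × 4.667/75.17 = 1.45 V.
(Unloaded it would have been 1.55 V.)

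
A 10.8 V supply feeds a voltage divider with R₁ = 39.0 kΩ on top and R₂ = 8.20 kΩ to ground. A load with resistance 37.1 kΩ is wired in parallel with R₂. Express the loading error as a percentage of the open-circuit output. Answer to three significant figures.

Unloaded V = 10.8 × 8.20/47.20 = 1.876 V.
Loaded: R₂‖R_L = 6.716 kΩ, giving V = 10.8 × 6.716/45.72 = 1.587 V.
Drop = (1.876 − 1.587) / 1.876 = 15.4 %.

15.4 %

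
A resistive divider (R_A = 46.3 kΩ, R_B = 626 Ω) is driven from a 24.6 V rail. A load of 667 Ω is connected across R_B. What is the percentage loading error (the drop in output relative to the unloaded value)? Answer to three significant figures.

48.1 %

Unloaded V = 24.6 × 626/46930 = 0.3282 V.
Loaded: R_B‖R_L = 322.9 Ω, giving V = 24.6 × 322.9/46620 = 0.1704 V.
Drop = (0.3282 − 0.1704) / 0.3282 = 48.1 %.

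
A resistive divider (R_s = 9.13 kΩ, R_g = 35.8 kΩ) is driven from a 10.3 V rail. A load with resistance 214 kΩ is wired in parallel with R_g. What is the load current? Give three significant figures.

R_g‖R_L = 30.67 kΩ; V_out = 10.3 × 30.67/39.80 = 7.937 V.
I_L = V_out / R_L = 7.937 / 214 kΩ = 0.0371 mA.

I_L ≈ 0.0371 mA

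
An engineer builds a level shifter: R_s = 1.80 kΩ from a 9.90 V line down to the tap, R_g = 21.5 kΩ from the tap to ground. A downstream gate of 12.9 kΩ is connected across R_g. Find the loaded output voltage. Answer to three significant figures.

V_out ≈ 8.09 V

The load sits in parallel with R_g: R_g‖R_L = (21.5 × 12.9) / (21.5 + 12.9) = 8.062 kΩ.
V_out = 9.90 × 8.062 / (1.80 + 8.062) = 9.90 × 8.062/9.863 = 8.09 V.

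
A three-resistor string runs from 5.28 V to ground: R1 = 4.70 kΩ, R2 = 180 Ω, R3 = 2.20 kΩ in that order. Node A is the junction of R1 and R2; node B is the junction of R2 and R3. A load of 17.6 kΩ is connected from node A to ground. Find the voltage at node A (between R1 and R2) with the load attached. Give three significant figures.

V ≈ 1.63 V

Below node A the series string R2+R3 = 2380 Ω sits in parallel with the 17600 Ω load: 2096 Ω.
V_A = 5.28 × 2096/(4700 + 2096) = 1.63 V.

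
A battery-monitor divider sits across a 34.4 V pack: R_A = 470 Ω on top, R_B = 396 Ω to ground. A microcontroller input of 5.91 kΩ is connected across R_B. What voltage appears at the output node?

V_out ≈ 15.2 V

The load sits in parallel with R_B: R_B‖R_L = (396 × 5910) / (396 + 5910) = 371.1 Ω.
V_out = 34.4 × 371.1 / (470 + 371.1) = 34.4 × 371.1/841.1 = 15.2 V.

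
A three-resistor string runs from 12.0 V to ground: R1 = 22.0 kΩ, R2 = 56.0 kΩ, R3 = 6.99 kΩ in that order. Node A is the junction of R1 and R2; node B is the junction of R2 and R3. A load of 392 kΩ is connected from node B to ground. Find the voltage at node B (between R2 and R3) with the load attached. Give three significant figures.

V ≈ 0.971 V

At node B, R3 is in parallel with the load: R3‖R_L = 6.868 kΩ.
Below node A the resistance is R2 + (R3‖R_L) = 62.87 kΩ, so V_A = 12.0 × 62.87/84.87 = 8.889 V.
Then V_B = V_A × (R3‖R_L)/(R2 + R3‖R_L) = 8.889 × 6.868/62.87 = 0.971 V.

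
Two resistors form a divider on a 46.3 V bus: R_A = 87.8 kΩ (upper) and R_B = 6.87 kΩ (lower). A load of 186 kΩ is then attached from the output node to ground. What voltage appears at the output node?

The load sits in parallel with R_B: R_B‖R_L = (6.87 × 186) / (6.87 + 186) = 6.625 kΩ.
V_out = 46.3 × 6.625 / (87.8 + 6.625) = 46.3 × 6.625/94.43 = 3.25 V.
(Unloaded it would have been 3.36 V.)

V_out ≈ 3.25 V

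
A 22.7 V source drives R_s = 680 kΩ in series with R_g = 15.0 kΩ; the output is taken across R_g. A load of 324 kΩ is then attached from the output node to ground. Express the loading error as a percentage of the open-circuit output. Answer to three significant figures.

The divider's output (Thévenin) resistance is R_s‖R_g = 14.68 kΩ.
Fractional drop under load = R_th/(R_th + R_L) = 14.68 / (14.68 + 324) = 0.04333.
So the output falls by 4.33 %.

4.33 %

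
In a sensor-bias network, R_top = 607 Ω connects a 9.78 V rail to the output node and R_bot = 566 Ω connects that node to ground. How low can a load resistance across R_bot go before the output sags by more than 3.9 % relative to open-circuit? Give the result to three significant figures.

Output resistance R_th = R_top‖R_bot = (607 × 566)/1173 = 292.9 Ω.
The fractional drop is R_th/(R_th + R_L); requiring this ≤ 0.0390 gives R_L ≥ R_th(1/0.0390 − 1) = 292.9 × 24.64 = 7.22 kΩ.

R_L(min) ≈ 7.22 kΩ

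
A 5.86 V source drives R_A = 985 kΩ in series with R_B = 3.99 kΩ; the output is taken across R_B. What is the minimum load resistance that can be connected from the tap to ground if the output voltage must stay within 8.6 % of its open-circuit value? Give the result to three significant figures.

Output resistance R_th = R_A‖R_B = (985 × 3.99)/989.0 = 3.974 kΩ.
The fractional drop is R_th/(R_th + R_L); requiring this ≤ 0.0860 gives R_L ≥ R_th(1/0.0860 − 1) = 3.974 × 10.63 = 42.2 kΩ.

R_L(min) ≈ 42.2 kΩ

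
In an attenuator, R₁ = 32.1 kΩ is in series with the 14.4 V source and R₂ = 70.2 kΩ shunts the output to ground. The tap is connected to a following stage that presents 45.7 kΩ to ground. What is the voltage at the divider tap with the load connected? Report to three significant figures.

The load sits in parallel with R₂: R₂‖R_L = (70.2 × 45.7) / (70.2 + 45.7) = 27.68 kΩ.
V_out = 14.4 × 27.68 / (32.1 + 27.68) = 14.4 × 27.68/59.78 = 6.67 V.

V_out ≈ 6.67 V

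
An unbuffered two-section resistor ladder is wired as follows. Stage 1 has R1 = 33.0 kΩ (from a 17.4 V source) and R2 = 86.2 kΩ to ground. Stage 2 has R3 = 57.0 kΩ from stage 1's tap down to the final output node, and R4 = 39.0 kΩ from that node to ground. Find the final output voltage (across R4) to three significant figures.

Stage 2 presents R3+R4 = 96.00 kΩ as a load on stage 1's tap.
Stage 1's lower leg becomes R2‖(R3+R4) = 45.42 kΩ, so V_mid = 17.4 × 45.42/78.42 = 10.08 V.
Stage 2 is itself unloaded: V_out = V_mid × R4/(R3+R4) = 10.08 × 39.0/96.00 = 4.09 V.

V_out ≈ 4.09 V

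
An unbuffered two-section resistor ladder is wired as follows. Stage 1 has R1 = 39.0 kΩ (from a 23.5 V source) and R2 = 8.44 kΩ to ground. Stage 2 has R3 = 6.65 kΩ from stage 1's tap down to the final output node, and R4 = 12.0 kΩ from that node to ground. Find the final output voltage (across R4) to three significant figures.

V_out ≈ 1.96 V

Stage 2 presents R3+R4 = 18.65 kΩ as a load on stage 1's tap.
Stage 1's lower leg becomes R2‖(R3+R4) = 5.810 kΩ, so V_mid = 23.5 × 5.810/44.81 = 3.047 V.
Stage 2 is itself unloaded: V_out = V_mid × R4/(R3+R4) = 3.047 × 12.0/18.65 = 1.96 V.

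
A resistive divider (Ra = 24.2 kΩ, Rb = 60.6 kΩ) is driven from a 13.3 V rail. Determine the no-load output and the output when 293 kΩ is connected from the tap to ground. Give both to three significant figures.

Unloaded: 9.50 V; loaded: 8.97 V

Open-circuit: V = 13.3 × 60.6/(24.2 + 60.6) = 9.50 V.
With the load, Rb becomes Rb‖R_L = 50.21 kΩ, so V = 13.3 × 50.21/74.41 = 8.97 V.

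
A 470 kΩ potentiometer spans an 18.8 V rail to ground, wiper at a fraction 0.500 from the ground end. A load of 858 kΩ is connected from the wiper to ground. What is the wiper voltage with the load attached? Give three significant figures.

V ≈ 8.27 V

The wiper splits the pot into (1−α)R = 235.0 kΩ above and αR = 235.0 kΩ below.
Lower section ‖ load = 184.5 kΩ.
V_wiper = 18.8 × 184.5/(235.0 + 184.5) = 8.27 V.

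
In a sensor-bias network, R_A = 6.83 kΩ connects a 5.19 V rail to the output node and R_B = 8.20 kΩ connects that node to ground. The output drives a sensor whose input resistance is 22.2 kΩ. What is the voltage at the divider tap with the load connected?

V_out ≈ 2.42 V

The load sits in parallel with R_B: R_B‖R_L = (8.20 × 22.2) / (8.20 + 22.2) = 5.988 kΩ.
V_out = 5.19 × 5.988 / (6.83 + 5.988) = 5.19 × 5.988/12.82 = 2.42 V.
(Unloaded it would have been 2.83 V.)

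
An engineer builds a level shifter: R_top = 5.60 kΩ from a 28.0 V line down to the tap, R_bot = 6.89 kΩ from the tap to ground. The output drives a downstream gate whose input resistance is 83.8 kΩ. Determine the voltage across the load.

V_out ≈ 14.9 V

The load sits in parallel with R_bot: R_bot‖R_L = (6.89 × 83.8) / (6.89 + 83.8) = 6.367 kΩ.
V_out = 28.0 × 6.367 / (5.60 + 6.367) = 28.0 × 6.367/11.97 = 14.9 V.
(Unloaded it would have been 15.4 V.)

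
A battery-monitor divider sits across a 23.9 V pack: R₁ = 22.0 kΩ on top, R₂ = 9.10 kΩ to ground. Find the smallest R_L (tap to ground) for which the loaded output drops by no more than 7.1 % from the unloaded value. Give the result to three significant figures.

R_L(min) ≈ 84.2 kΩ

Output resistance R_th = R₁‖R₂ = (22.0 × 9.10)/31.10 = 6.437 kΩ.
The fractional drop is R_th/(R_th + R_L); requiring this ≤ 0.0710 gives R_L ≥ R_th(1/0.0710 − 1) = 6.437 × 13.08 = 84.2 kΩ.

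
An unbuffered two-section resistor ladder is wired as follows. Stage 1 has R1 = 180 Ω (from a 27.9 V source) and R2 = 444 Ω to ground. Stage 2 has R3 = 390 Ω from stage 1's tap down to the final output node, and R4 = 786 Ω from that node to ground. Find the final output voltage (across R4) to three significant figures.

Stage 2 presents R3+R4 = 1176 Ω as a load on stage 1's tap.
Stage 1's lower leg becomes R2‖(R3+R4) = 322.3 Ω, so V_mid = 27.9 × 322.3/502.3 = 17.90 V.
Stage 2 is itself unloaded: V_out = V_mid × R4/(R3+R4) = 17.90 × 786/1176 = 12.0 V.

V_out ≈ 12.0 V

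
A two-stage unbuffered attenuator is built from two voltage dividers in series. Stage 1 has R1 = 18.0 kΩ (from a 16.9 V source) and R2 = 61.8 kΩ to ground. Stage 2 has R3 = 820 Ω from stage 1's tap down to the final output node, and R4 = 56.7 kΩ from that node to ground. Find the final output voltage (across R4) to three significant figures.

Stage 2 presents R3+R4 = 57520 Ω as a load on stage 1's tap.
Stage 1's lower leg becomes R2‖(R3+R4) = 29790 Ω, so V_mid = 16.9 × 29790/47790 = 10.53 V.
Stage 2 is itself unloaded: V_out = V_mid × R4/(R3+R4) = 10.53 × 56700/57520 = 10.4 V.

V_out ≈ 10.4 V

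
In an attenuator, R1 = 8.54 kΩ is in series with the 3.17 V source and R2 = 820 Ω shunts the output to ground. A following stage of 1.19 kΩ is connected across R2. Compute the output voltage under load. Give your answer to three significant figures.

The load sits in parallel with R2: R2‖R_L = (820 × 1190) / (820 + 1190) = 485.5 Ω.
V_out = 3.17 × 485.5 / (8540 + 485.5) = 3.17 × 485.5/9025 = 0.171 V.
(Unloaded it would have been 0.278 V.)

V_out ≈ 0.171 V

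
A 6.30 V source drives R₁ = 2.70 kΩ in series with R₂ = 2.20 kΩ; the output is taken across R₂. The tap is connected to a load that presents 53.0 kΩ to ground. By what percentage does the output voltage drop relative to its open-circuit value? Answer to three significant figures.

2.24 %

The divider's output (Thévenin) resistance is R₁‖R₂ = 1.212 kΩ.
Fractional drop under load = R_th/(R_th + R_L) = 1.212 / (1.212 + 53.0) = 0.02236.
So the output falls by 2.24 %.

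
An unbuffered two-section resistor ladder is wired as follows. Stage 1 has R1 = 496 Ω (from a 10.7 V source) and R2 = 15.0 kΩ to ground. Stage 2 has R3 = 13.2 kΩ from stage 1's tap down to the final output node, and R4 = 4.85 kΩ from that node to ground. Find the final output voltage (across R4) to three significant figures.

Stage 2 presents R3+R4 = 18050 Ω as a load on stage 1's tap.
Stage 1's lower leg becomes R2‖(R3+R4) = 8192 Ω, so V_mid = 10.7 × 8192/8688 = 10.09 V.
Stage 2 is itself unloaded: V_out = V_mid × R4/(R3+R4) = 10.09 × 4850/18050 = 2.71 V.

V_out ≈ 2.71 V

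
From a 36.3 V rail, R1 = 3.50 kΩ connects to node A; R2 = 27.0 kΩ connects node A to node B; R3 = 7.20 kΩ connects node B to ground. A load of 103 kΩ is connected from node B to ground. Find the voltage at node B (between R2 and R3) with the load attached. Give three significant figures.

V ≈ 6.56 V

At node B, R3 is in parallel with the load: R3‖R_L = 6.730 kΩ.
Below node A the resistance is R2 + (R3‖R_L) = 33.73 kΩ, so V_A = 36.3 × 33.73/37.23 = 32.89 V.
Then V_B = V_A × (R3‖R_L)/(R2 + R3‖R_L) = 32.89 × 6.730/33.73 = 6.56 V.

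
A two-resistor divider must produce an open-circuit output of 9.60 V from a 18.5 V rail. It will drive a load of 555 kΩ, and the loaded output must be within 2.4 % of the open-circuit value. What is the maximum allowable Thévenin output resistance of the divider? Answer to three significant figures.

R_th ≤ 13.6 kΩ

Loading drop = R_th/(R_th + R_L) ≤ 0.0240, so R_th ≤ R_L · ε/(1−ε) = 555 kΩ × 0.0240/0.9760 = 13.6 kΩ.
(Any R1, R2 with R2/(R1+R2) = 0.519 and R1‖R2 ≤ 13.6 kΩ will meet the spec.)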